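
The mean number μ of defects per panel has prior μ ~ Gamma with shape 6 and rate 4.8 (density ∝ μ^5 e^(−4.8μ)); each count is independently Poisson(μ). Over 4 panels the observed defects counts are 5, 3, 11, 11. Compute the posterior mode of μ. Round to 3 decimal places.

Σxᵢ = 5+3+11+11 = 30, with n = 4.
Posterior ∝ μ^5e^(−4.8μ) · μ^30e^(−4μ) = μ^35e^(−8.8μ), i.e. Gamma(shape=36, rate=8.8).
The mode of a Gamma(a, b) with a ≥ 1 (shape–rate) is (a−1)/b = 35/8.8 ≈ 3.977.

μ̂_MAP = 3.977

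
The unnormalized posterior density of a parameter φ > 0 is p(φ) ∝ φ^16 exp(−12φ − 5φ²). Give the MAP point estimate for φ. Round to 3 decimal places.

ℓ'(φ) = 16/φ − 12 − 10φ. Setting this to zero and multiplying by φ: 10φ² + 12φ − 16 = 0.
φ = (−12 + √(12² + 4·10·16)) / (2·10) = (−12 + √784) / 20 = (−12 + 28)/20 = 4/5.
ℓ''(φ) = −16/φ² − 10 < 0, confirming a maximum.

φ̂_MAP = 0.800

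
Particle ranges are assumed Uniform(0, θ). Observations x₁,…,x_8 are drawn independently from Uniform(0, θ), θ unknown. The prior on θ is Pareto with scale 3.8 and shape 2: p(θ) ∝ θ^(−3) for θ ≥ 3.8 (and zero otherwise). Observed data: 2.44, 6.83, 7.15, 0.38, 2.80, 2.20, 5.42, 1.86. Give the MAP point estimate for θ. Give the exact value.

θ̂_MAP = 7.15

The Uniform(0, θ) likelihood is θ^(−n) for θ ≥ max(xᵢ), zero otherwise. Here max(xᵢ) = 7.15.
Posterior ∝ θ^(−3) · θ^(−8) = θ^(−11) on θ ≥ max(3.8, 7.15) = 7.15.
This density is strictly decreasing in θ, so the posterior mode lies at the lower boundary of the support.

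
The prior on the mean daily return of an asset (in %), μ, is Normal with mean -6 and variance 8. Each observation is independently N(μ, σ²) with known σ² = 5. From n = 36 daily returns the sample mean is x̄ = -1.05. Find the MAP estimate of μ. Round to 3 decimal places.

n = 36, x̄ = -1.05.
For a Normal prior and Normal likelihood with known variance, the posterior is Normal; its mode equals its mean, the precision-weighted average.
Prior precision 1/σ₀² = 1/8 = 0.125; data precision n/σ² = 36/5 = 7.2.
μ̂ = (0.125·(-6) + 7.2·(-1.05)) / (0.125 + 7.2) = (-8.31)/7.325 = -1662/1465 ≈ -1.134.

μ̂_MAP = -1.134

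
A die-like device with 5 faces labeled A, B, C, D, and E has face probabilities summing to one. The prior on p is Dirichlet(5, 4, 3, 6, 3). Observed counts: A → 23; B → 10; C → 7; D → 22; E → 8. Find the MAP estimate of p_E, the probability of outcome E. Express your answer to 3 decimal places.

MAP estimate of p_E = 0.116

The posterior is Dirichlet(αᵢ + nᵢ) = Dirichlet(28, 14, 10, 28, 11).
For a Dirichlet(a₁,…,a_K) with all aᵢ > 1, the mode has j-th component (aⱼ − 1)/(Σaᵢ − K).
Here Σaᵢ = 91 and K = 5, so p_E = (11 − 1)/(91 − 5) = 10/86 ≈ 0.116.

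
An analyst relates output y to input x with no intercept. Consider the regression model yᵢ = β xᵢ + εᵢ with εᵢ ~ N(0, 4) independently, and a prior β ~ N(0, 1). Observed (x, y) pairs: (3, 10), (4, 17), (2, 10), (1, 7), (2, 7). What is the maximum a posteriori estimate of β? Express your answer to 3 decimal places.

log p(β | y) = −Σ(yᵢ − βxᵢ)²/(2·4) − β²/(2·1) + const.
Setting the derivative to zero: Σxᵢ(yᵢ − βxᵢ)/4 − β/1 = 0, so β = Σxᵢyᵢ / (Σxᵢ² + σ²/τ²).
Σxᵢyᵢ = 3·10 + 4·17 + 2·10 + 1·7 + 2·7 = 139; Σxᵢ² = 34; σ²/τ² = 4.
β̂_MAP = 139 / (34 + 4) = 139/38 ≈ 3.658.

β̂_MAP = 3.658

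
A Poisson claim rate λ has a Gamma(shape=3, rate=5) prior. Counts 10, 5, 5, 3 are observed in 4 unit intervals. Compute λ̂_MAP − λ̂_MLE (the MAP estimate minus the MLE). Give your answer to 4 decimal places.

Σxᵢ = 23. Posterior is Gamma(26, 9); MAP = (26−1)/9 = 25/9 ≈ 2.77778.
MLE = x̄ = 23/4 ≈ 5.75000.
Difference = 25/9 − 23/4 = -107/36 ≈ -2.9722.

MAP − MLE = -2.9722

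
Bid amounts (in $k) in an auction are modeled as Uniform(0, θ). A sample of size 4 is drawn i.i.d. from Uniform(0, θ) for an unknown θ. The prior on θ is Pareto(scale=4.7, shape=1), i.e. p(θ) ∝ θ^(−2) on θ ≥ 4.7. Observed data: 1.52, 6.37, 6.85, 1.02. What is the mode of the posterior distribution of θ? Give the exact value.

The Uniform(0, θ) likelihood is θ^(−n) for θ ≥ max(xᵢ), zero otherwise. Here max(xᵢ) = 6.85.
Posterior ∝ θ^(−2) · θ^(−4) = θ^(−6) on θ ≥ max(4.7, 6.85) = 6.85.
This density is strictly decreasing in θ, so the posterior mode lies at the lower boundary of the support.

θ̂_MAP = 6.85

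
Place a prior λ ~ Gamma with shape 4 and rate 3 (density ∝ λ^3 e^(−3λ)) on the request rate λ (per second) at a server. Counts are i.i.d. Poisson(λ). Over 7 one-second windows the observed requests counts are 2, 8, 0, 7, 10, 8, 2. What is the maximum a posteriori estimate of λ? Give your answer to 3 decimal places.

Σxᵢ = 2+8+0+7+10+8+2 = 37, with n = 7.
Posterior ∝ λ^3e^(−3λ) · λ^37e^(−7λ) = λ^40e^(−10λ), i.e. Gamma(shape=41, rate=10).
The mode of a Gamma(a, b) with a ≥ 1 (shape–rate) is (a−1)/b = 40/10 ≈ 4.000.

λ̂_MAP = 4.000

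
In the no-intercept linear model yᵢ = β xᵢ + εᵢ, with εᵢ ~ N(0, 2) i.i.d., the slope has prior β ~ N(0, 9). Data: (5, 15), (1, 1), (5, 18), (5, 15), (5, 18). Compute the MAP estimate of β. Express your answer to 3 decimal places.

β̂_MAP = 3.270

log p(β | y) = −Σ(yᵢ − βxᵢ)²/(2·2) − β²/(2·9) + const.
Setting the derivative to zero: Σxᵢ(yᵢ − βxᵢ)/2 − β/9 = 0, so β = Σxᵢyᵢ / (Σxᵢ² + σ²/τ²).
Σxᵢyᵢ = 5·15 + 1·1 + 5·18 + 5·15 + 5·18 = 331; Σxᵢ² = 101; σ²/τ² = 2/9.
β̂_MAP = 331 / (101 + 2/9) = 331/(911/9) = 2979/911 ≈ 3.270.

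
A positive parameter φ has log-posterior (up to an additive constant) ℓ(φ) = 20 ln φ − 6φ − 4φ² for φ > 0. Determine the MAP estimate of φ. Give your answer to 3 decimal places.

φ̂_MAP = 1.250

ℓ'(φ) = 20/φ − 6 − 8φ. Setting this to zero and multiplying by φ: 8φ² + 6φ − 20 = 0.
φ = (−6 + √(6² + 4·8·20)) / (2·8) = (−6 + √676) / 16 = (−6 + 26)/16 = 5/4.
ℓ''(φ) = −20/φ² − 8 < 0, confirming a maximum.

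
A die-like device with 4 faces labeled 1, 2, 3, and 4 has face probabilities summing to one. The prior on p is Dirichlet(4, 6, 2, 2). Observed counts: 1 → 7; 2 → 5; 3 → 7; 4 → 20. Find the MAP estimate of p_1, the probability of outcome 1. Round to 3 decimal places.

MAP estimate: 0.204

The posterior is Dirichlet(αᵢ + nᵢ) = Dirichlet(11, 11, 9, 22).
For a Dirichlet(a₁,…,a_K) with all aᵢ > 1, the mode has j-th component (aⱼ − 1)/(Σaᵢ − K).
Here Σaᵢ = 53 and K = 4, so p_1 = (11 − 1)/(53 − 4) = 10/49 ≈ 0.204.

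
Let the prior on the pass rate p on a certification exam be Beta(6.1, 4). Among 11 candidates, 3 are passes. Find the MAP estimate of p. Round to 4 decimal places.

p̂_MAP = 0.4241

Prior: Beta(6.1, 4).
Data: 3 successes in 11 trials. The binomial likelihood contributes p^3(1−p)^8, so the posterior is Beta(6.1+3, 4+8) = Beta(9.1, 12).
For Beta(a, b) with a, b > 1 the mode is (a−1)/(a+b−2) = 8.1/19.1 ≈ 0.4241.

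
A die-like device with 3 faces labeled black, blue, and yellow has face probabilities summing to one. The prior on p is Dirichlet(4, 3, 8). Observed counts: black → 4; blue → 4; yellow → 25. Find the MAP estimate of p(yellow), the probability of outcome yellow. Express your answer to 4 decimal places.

MAP estimate of p(yellow) = 0.7111

The posterior is Dirichlet(αᵢ + nᵢ) = Dirichlet(8, 7, 33).
For a Dirichlet(a₁,…,a_K) with all aᵢ > 1, the mode has j-th component (aⱼ − 1)/(Σaᵢ − K).
Here Σaᵢ = 48 and K = 3, so p(yellow) = (33 − 1)/(48 − 3) = 32/45 ≈ 0.7111.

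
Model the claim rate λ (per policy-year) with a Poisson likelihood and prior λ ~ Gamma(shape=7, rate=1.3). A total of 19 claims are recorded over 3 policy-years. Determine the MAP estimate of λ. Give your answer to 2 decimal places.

λ̂_MAP = 5.81

Σxᵢ = 19, n = 3.
Posterior ∝ λ^6e^(−1.3λ) · λ^19e^(−3λ) = λ^25e^(−4.3λ), i.e. Gamma(shape=26, rate=4.3).
The mode of a Gamma(a, b) with a ≥ 1 (shape–rate) is (a−1)/b = 25/4.3 ≈ 5.81.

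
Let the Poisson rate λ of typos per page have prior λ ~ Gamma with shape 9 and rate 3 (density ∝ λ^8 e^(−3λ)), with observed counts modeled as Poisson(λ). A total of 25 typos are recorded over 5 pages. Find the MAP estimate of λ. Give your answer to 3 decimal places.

Σxᵢ = 25, n = 5.
Posterior ∝ λ^8e^(−3λ) · λ^25e^(−5λ) = λ^33e^(−8λ), i.e. Gamma(shape=34, rate=8).
The mode of a Gamma(a, b) with a ≥ 1 (shape–rate) is (a−1)/b = 33/8 ≈ 4.125.

λ̂_MAP = 4.125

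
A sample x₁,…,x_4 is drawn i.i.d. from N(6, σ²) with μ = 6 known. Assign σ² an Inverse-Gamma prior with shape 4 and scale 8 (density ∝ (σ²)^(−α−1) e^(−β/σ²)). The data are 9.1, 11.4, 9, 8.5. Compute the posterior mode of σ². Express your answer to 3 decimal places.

σ̂²_MAP = 5.001

Sum of squared deviations about the known mean: SS = (9.1−6)² + (11.4−6)² + (9−6)² + (8.5−6)² = 54.02.
The Normal likelihood contributes (σ²)^(−n/2) exp(−SS/(2σ²)), so the posterior is Inverse-Gamma(α + n/2, β + SS/2) = Inverse-Gamma(6, 35.01).
The mode of Inverse-Gamma(a, b) is b/(a+1) = 35.01/7 ≈ 5.001.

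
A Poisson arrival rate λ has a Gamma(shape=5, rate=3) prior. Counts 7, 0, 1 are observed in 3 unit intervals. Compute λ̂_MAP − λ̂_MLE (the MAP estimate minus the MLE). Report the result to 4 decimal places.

Σxᵢ = 8. Posterior is Gamma(13, 6); MAP = (13−1)/6 = 12/6 ≈ 2.00000.
MLE = x̄ = 8/3 ≈ 2.66667.
Difference = 12/6 − 8/3 = -2/3 ≈ -0.6667.

MAP − MLE = -0.6667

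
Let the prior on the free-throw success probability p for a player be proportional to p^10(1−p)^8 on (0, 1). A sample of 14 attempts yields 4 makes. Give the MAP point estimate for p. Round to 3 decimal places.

The prior density ∝ p^10(1−p)^8 is the kernel of Beta(11, 9).
Data: 4 successes in 14 trials. The binomial likelihood contributes p^4(1−p)^10, so the posterior is Beta(11+4, 9+10) = Beta(15, 19).
For Beta(a, b) with a, b > 1 the mode is (a−1)/(a+b−2) = 14/32 ≈ 0.438.

p̂_MAP = 0.438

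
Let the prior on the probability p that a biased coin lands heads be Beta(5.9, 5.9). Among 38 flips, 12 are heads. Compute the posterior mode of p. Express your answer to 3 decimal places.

p̂_MAP = 0.354

Prior: Beta(5.9, 5.9).
Data: 12 successes in 38 trials. The binomial likelihood contributes p^12(1−p)^26, so the posterior is Beta(5.9+12, 5.9+26) = Beta(17.9, 31.9).
For Beta(a, b) with a, b > 1 the mode is (a−1)/(a+b−2) = 16.9/47.8 ≈ 0.354.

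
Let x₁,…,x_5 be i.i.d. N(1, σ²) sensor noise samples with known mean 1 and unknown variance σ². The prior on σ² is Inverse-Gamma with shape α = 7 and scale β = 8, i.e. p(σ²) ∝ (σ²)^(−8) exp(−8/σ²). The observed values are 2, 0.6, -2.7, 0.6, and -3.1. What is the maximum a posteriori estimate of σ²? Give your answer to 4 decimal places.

σ̂²_MAP = 2.2771

Sum of squared deviations about the known mean: SS = (2−1)² + (0.6−1)² + (-2.7−1)² + (0.6−1)² + (-3.1−1)² = 31.82.
The Normal likelihood contributes (σ²)^(−n/2) exp(−SS/(2σ²)), so the posterior is Inverse-Gamma(α + n/2, β + SS/2) = Inverse-Gamma(9.5, 23.91).
The mode of Inverse-Gamma(a, b) is b/(a+1) = 23.91/10.5 ≈ 2.2771.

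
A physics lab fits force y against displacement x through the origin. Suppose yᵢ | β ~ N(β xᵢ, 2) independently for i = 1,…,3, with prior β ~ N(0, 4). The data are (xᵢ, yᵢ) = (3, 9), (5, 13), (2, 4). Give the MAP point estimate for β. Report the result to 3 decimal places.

log p(β | y) = −Σ(yᵢ − βxᵢ)²/(2·2) − β²/(2·4) + const.
Setting the derivative to zero: Σxᵢ(yᵢ − βxᵢ)/2 − β/4 = 0, so β = Σxᵢyᵢ / (Σxᵢ² + σ²/τ²).
Σxᵢyᵢ = 3·9 + 5·13 + 2·4 = 100; Σxᵢ² = 38; σ²/τ² = 0.5.
β̂_MAP = 100 / (38 + 0.5) = 100/38.5 ≈ 2.597.

β̂_MAP = 2.597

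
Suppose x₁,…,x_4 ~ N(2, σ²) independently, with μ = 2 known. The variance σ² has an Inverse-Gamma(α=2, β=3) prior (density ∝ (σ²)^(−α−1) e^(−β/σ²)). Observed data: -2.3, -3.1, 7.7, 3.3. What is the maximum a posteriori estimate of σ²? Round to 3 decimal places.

Sum of squared deviations about the known mean: SS = (-2.3−2)² + (-3.1−2)² + (7.7−2)² + (3.3−2)² = 78.68.
The Normal likelihood contributes (σ²)^(−n/2) exp(−SS/(2σ²)), so the posterior is Inverse-Gamma(α + n/2, β + SS/2) = Inverse-Gamma(4, 42.34).
The mode of Inverse-Gamma(a, b) is b/(a+1) = 42.34/5 ≈ 8.468.

σ̂²_MAP = 8.468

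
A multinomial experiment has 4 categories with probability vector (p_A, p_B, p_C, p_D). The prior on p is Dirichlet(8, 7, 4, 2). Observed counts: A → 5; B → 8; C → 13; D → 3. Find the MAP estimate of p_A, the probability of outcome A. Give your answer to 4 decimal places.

The posterior is Dirichlet(αᵢ + nᵢ) = Dirichlet(13, 15, 17, 5).
For a Dirichlet(a₁,…,a_K) with all aᵢ > 1, the mode has j-th component (aⱼ − 1)/(Σaᵢ − K).
Here Σaᵢ = 50 and K = 4, so p_A = (13 − 1)/(50 − 4) = 12/46 ≈ 0.2609.

MAP estimate of p_A = 0.2609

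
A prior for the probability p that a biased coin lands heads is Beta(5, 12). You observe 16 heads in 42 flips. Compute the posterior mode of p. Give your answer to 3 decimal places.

Prior: Beta(5, 12).
Data: 16 successes in 42 trials. The binomial likelihood contributes p^16(1−p)^26, so the posterior is Beta(5+16, 12+26) = Beta(21, 38).
For Beta(a, b) with a, b > 1 the mode is (a−1)/(a+b−2) = 20/57 ≈ 0.351.

p̂_MAP = 0.351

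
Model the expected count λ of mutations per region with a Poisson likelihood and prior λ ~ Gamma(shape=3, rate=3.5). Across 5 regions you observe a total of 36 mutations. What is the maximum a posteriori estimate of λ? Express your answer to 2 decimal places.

Σxᵢ = 36, n = 5.
Posterior ∝ λ^2e^(−3.5λ) · λ^36e^(−5λ) = λ^38e^(−8.5λ), i.e. Gamma(shape=39, rate=8.5).
The mode of a Gamma(a, b) with a ≥ 1 (shape–rate) is (a−1)/b = 38/8.5 ≈ 4.47.

λ̂_MAP = 4.47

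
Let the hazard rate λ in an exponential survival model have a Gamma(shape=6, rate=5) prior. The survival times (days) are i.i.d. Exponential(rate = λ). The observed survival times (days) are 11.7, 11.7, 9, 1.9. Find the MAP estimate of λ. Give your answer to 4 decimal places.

λ̂_MAP = 0.2290

The Exponential(rate=λ) likelihood is ∝ λ^n e^(−λΣtᵢ). Here n = 4 and Σtᵢ = 11.7 + 11.7 + 9 + 1.9 = 34.3.
Posterior ∝ λ^5e^(−5λ) · λ^4e^(−34.3λ) = λ^9e^(−39.3λ), i.e. Gamma(10, 39.3).
Mode = (a−1)/b = 9/39.3 ≈ 0.2290.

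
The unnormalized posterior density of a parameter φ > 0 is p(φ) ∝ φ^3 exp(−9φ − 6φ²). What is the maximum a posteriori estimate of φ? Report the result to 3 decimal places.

φ̂_MAP = 0.250

ℓ'(φ) = 3/φ − 9 − 12φ. Setting this to zero and multiplying by φ: 12φ² + 9φ − 3 = 0.
φ = (−9 + √(9² + 4·12·3)) / (2·12) = (−9 + √225) / 24 = (−9 + 15)/24 = 1/4.
ℓ''(φ) = −3/φ² − 12 < 0, confirming a maximum.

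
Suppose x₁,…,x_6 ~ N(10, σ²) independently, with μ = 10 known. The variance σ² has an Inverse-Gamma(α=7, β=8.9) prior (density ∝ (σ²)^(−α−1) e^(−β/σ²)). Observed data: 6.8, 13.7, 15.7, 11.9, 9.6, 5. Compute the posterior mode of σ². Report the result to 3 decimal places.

Sum of squared deviations about the known mean: SS = (6.8−10)² + (13.7−10)² + (15.7−10)² + (11.9−10)² + (9.6−10)² + (5−10)² = 85.19.
The Normal likelihood contributes (σ²)^(−n/2) exp(−SS/(2σ²)), so the posterior is Inverse-Gamma(α + n/2, β + SS/2) = Inverse-Gamma(10, 51.495).
The mode of Inverse-Gamma(a, b) is b/(a+1) = 51.495/11 ≈ 4.681.

σ̂²_MAP = 4.681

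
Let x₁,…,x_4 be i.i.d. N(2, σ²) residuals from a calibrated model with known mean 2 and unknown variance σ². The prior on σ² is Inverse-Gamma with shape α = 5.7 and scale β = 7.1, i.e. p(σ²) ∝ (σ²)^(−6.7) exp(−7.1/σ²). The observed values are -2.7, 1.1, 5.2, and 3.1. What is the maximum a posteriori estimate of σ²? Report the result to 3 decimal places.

Sum of squared deviations about the known mean: SS = (-2.7−2)² + (1.1−2)² + (5.2−2)² + (3.1−2)² = 34.35.
The Normal likelihood contributes (σ²)^(−n/2) exp(−SS/(2σ²)), so the posterior is Inverse-Gamma(α + n/2, β + SS/2) = Inverse-Gamma(7.7, 24.275).
The mode of Inverse-Gamma(a, b) is b/(a+1) = 24.275/8.7 ≈ 2.790.

σ̂²_MAP = 2.790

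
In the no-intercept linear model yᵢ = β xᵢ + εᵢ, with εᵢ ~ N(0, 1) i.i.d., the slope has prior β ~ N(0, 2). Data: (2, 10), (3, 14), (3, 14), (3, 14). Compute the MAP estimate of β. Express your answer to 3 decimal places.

log p(β | y) = −Σ(yᵢ − βxᵢ)²/(2·1) − β²/(2·2) + const.
Setting the derivative to zero: Σxᵢ(yᵢ − βxᵢ)/1 − β/2 = 0, so β = Σxᵢyᵢ / (Σxᵢ² + σ²/τ²).
Σxᵢyᵢ = 2·10 + 3·14 + 3·14 + 3·14 = 146; Σxᵢ² = 31; σ²/τ² = 0.5.
β̂_MAP = 146 / (31 + 0.5) = 146/31.5 ≈ 4.635.

β̂_MAP = 4.635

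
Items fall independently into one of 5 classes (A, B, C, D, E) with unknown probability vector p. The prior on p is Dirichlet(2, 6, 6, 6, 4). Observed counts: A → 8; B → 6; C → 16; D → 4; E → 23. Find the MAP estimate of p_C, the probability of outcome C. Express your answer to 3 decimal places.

The posterior is Dirichlet(αᵢ + nᵢ) = Dirichlet(10, 12, 22, 10, 27).
For a Dirichlet(a₁,…,a_K) with all aᵢ > 1, the mode has j-th component (aⱼ − 1)/(Σaᵢ − K).
Here Σaᵢ = 81 and K = 5, so p_C = (22 − 1)/(81 − 5) = 21/76 ≈ 0.276.

MAP estimate of p_C = 0.276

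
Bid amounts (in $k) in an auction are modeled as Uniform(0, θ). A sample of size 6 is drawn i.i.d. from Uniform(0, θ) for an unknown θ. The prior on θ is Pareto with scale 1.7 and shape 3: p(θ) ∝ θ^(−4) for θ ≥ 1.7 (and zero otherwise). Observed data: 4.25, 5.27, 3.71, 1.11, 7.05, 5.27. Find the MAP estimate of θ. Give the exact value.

The Uniform(0, θ) likelihood is θ^(−n) for θ ≥ max(xᵢ), zero otherwise. Here max(xᵢ) = 7.05.
Posterior ∝ θ^(−4) · θ^(−6) = θ^(−10) on θ ≥ max(1.7, 7.05) = 7.05.
This density is strictly decreasing in θ, so the posterior mode lies at the lower boundary of the support.

θ̂_MAP = 7.05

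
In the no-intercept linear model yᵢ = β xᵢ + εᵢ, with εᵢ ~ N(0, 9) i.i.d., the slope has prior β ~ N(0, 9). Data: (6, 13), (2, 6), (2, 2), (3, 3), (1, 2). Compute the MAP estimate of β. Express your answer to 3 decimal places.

log p(β | y) = −Σ(yᵢ − βxᵢ)²/(2·9) − β²/(2·9) + const.
Setting the derivative to zero: Σxᵢ(yᵢ − βxᵢ)/9 − β/9 = 0, so β = Σxᵢyᵢ / (Σxᵢ² + σ²/τ²).
Σxᵢyᵢ = 6·13 + 2·6 + 2·2 + 3·3 + 1·2 = 105; Σxᵢ² = 54; σ²/τ² = 1.
β̂_MAP = 105 / (54 + 1) = 105/55 ≈ 1.909.

β̂_MAP = 1.909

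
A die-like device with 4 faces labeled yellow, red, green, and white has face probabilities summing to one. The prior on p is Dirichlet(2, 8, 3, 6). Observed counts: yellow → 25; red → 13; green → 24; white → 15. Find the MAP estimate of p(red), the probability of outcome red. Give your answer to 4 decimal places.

MAP estimate of p(red) = 0.2174

The posterior is Dirichlet(αᵢ + nᵢ) = Dirichlet(27, 21, 27, 21).
For a Dirichlet(a₁,…,a_K) with all aᵢ > 1, the mode has j-th component (aⱼ − 1)/(Σaᵢ − K).
Here Σaᵢ = 96 and K = 4, so p(red) = (21 − 1)/(96 − 4) = 20/92 ≈ 0.2174.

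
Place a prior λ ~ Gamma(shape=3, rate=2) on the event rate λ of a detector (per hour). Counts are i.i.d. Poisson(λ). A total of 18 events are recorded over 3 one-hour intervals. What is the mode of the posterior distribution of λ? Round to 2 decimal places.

λ̂_MAP = 4.00

Σxᵢ = 18, n = 3.
Posterior ∝ λ^2e^(−2λ) · λ^18e^(−3λ) = λ^20e^(−5λ), i.e. Gamma(shape=21, rate=5).
The mode of a Gamma(a, b) with a ≥ 1 (shape–rate) is (a−1)/b = 20/5 ≈ 4.00.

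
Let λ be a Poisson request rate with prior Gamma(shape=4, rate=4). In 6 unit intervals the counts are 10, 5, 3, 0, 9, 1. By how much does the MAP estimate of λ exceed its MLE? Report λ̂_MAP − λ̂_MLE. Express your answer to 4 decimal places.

Σxᵢ = 28. Posterior is Gamma(32, 10); MAP = (32−1)/10 = 31/10 ≈ 3.10000.
MLE = x̄ = 28/6 ≈ 4.66667.
Difference = 31/10 − 28/6 = -47/30 ≈ -1.5667.

MAP − MLE = -1.5667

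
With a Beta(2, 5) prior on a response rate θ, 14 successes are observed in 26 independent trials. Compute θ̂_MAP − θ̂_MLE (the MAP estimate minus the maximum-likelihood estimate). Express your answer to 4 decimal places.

Posterior is Beta(16, 17); MAP = (16−1)/(33−2) = 15/31 ≈ 0.48387.
MLE ignores the prior: θ̂_MLE = k/n = 14/26 ≈ 0.53846.
Difference = 15/31 − 14/26 = -22/403 ≈ -0.0546.

MAP − MLE = -0.0546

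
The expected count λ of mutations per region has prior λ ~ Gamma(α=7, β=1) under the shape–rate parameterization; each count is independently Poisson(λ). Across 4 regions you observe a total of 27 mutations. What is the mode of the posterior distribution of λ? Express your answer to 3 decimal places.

λ̂_MAP = 6.600

Σxᵢ = 27, n = 4.
Posterior ∝ λ^6e^(−1λ) · λ^27e^(−4λ) = λ^33e^(−5λ), i.e. Gamma(shape=34, rate=5).
The mode of a Gamma(a, b) with a ≥ 1 (shape–rate) is (a−1)/b = 33/5 ≈ 6.600.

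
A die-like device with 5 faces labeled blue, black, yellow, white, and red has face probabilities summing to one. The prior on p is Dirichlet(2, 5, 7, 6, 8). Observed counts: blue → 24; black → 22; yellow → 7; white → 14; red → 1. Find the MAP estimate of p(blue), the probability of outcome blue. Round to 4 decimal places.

The posterior is Dirichlet(αᵢ + nᵢ) = Dirichlet(26, 27, 14, 20, 9).
For a Dirichlet(a₁,…,a_K) with all aᵢ > 1, the mode has j-th component (aⱼ − 1)/(Σaᵢ − K).
Here Σaᵢ = 96 and K = 5, so p(blue) = (26 − 1)/(96 − 5) = 25/91 ≈ 0.2747.

MAP estimate of p(blue) = 0.2747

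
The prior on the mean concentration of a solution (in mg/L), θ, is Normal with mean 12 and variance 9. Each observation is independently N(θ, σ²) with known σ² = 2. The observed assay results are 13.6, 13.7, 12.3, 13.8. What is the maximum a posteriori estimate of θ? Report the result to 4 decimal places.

n = 4; x̄ = (13.6 + 13.7 + 12.3 + 13.8)/4 = 53.4/4 = 13.35.
For a Normal prior and Normal likelihood with known variance, the posterior is Normal; its mode equals its mean, the precision-weighted average.
Prior precision 1/σ₀² = 1/9; data precision n/σ² = 4/2 = 2.
θ̂ = ((1/9)·12 + 2·13.35) / (1/9 + 2) = (841/30)/(19/9) = 2523/190 ≈ 13.2789.

θ̂_MAP = 13.2789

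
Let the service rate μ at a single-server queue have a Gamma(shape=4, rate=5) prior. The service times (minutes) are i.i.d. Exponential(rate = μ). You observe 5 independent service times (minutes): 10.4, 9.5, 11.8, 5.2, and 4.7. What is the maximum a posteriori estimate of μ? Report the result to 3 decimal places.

The Exponential(rate=μ) likelihood is ∝ μ^n e^(−μΣtᵢ). Here n = 5 and Σtᵢ = 10.4 + 9.5 + 11.8 + 5.2 + 4.7 = 41.6.
Posterior ∝ μ^3e^(−5μ) · μ^5e^(−41.6μ) = μ^8e^(−46.6μ), i.e. Gamma(9, 46.6).
Mode = (a−1)/b = 8/46.6 ≈ 0.172.

μ̂_MAP = 0.172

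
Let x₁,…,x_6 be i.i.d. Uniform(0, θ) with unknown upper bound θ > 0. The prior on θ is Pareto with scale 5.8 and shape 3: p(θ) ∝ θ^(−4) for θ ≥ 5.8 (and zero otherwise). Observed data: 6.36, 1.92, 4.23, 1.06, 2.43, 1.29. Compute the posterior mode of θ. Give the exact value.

θ̂_MAP = 6.36

The Uniform(0, θ) likelihood is θ^(−n) for θ ≥ max(xᵢ), zero otherwise. Here max(xᵢ) = 6.36.
Posterior ∝ θ^(−4) · θ^(−6) = θ^(−10) on θ ≥ max(5.8, 6.36) = 6.36.
This density is strictly decreasing in θ, so the posterior mode lies at the lower boundary of the support.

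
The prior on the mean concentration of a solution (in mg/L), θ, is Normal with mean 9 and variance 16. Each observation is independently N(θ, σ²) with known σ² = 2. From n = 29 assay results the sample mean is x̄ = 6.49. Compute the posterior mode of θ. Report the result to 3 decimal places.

θ̂_MAP = 6.501

n = 29, x̄ = 6.49.
For a Normal prior and Normal likelihood with known variance, the posterior is Normal; its mode equals its mean, the precision-weighted average.
Prior precision 1/σ₀² = 1/16 = 0.0625; data precision n/σ² = 29/2 = 14.5.
θ̂ = (0.0625·9 + 14.5·6.49) / (0.0625 + 14.5) = 94.6675/14.5625 = 37867/5825 ≈ 6.501.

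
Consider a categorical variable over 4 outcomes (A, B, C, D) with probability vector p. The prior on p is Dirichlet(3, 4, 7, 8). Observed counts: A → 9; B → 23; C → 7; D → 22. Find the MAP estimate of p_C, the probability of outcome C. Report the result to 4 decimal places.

The posterior is Dirichlet(αᵢ + nᵢ) = Dirichlet(12, 27, 14, 30).
For a Dirichlet(a₁,…,a_K) with all aᵢ > 1, the mode has j-th component (aⱼ − 1)/(Σaᵢ − K).
Here Σaᵢ = 83 and K = 4, so p_C = (14 − 1)/(83 − 4) = 13/79 ≈ 0.1646.

MAP estimate of p_C = 0.1646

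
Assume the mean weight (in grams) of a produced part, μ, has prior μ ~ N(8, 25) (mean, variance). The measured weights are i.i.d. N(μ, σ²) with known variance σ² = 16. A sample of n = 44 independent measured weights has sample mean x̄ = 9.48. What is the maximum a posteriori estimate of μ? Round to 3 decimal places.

n = 44, x̄ = 9.48.
For a Normal prior and Normal likelihood with known variance, the posterior is Normal; its mode equals its mean, the precision-weighted average.
Prior precision 1/σ₀² = 1/25 = 0.04; data precision n/σ² = 44/16 = 2.75.
μ̂ = (0.04·8 + 2.75·9.48) / (0.04 + 2.75) = 26.39/2.79 = 2639/279 ≈ 9.459.

μ̂_MAP = 9.459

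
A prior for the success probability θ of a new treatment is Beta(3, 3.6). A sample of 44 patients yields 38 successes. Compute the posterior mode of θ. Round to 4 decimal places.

Prior: Beta(3, 3.6).
Data: 38 successes in 44 trials. The binomial likelihood contributes θ^38(1−θ)^6, so the posterior is Beta(3+38, 3.6+6) = Beta(41, 9.6).
For Beta(a, b) with a, b > 1 the mode is (a−1)/(a+b−2) = 40/48.6 ≈ 0.8230.

θ̂_MAP = 0.8230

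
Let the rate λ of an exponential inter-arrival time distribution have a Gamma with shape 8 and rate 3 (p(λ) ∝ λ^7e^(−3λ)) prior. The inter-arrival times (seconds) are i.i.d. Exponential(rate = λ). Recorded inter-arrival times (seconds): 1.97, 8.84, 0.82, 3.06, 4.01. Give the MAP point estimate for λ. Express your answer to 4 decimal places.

λ̂_MAP = 0.5530

The Exponential(rate=λ) likelihood is ∝ λ^n e^(−λΣtᵢ). Here n = 5 and Σtᵢ = 1.97 + 8.84 + 0.82 + 3.06 + 4.01 = 18.70.
Posterior ∝ λ^7e^(−3λ) · λ^5e^(−18.70λ) = λ^12e^(−21.70λ), i.e. Gamma(13, 21.70).
Mode = (a−1)/b = 12/21.70 ≈ 0.5530.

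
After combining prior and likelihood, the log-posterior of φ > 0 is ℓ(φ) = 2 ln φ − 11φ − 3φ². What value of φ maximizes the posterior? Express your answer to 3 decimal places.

φ̂_MAP = 0.167

ℓ'(φ) = 2/φ − 11 − 6φ. Setting this to zero and multiplying by φ: 6φ² + 11φ − 2 = 0.
φ = (−11 + √(11² + 4·6·2)) / (2·6) = (−11 + √169) / 12 = (−11 + 13)/12 = 1/6.
ℓ''(φ) = −2/φ² − 6 < 0, confirming a maximum.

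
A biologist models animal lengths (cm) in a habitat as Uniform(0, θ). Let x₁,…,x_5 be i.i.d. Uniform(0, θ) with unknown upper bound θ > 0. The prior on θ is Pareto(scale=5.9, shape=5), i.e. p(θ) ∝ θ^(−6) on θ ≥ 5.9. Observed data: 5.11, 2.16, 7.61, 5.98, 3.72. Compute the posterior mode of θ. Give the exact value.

The Uniform(0, θ) likelihood is θ^(−n) for θ ≥ max(xᵢ), zero otherwise. Here max(xᵢ) = 7.61.
Posterior ∝ θ^(−6) · θ^(−5) = θ^(−11) on θ ≥ max(5.9, 7.61) = 7.61.
This density is strictly decreasing in θ, so the posterior mode lies at the lower boundary of the support.

θ̂_MAP = 7.61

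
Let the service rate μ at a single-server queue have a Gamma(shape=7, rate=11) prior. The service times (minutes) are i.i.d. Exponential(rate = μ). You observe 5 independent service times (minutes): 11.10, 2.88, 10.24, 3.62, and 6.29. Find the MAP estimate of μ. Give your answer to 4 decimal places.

μ̂_MAP = 0.2437

The Exponential(rate=μ) likelihood is ∝ μ^n e^(−μΣtᵢ). Here n = 5 and Σtᵢ = 11.10 + 2.88 + 10.24 + 3.62 + 6.29 = 34.13.
Posterior ∝ μ^6e^(−11μ) · μ^5e^(−34.13μ) = μ^11e^(−45.13μ), i.e. Gamma(12, 45.13).
Mode = (a−1)/b = 11/45.13 ≈ 0.2437.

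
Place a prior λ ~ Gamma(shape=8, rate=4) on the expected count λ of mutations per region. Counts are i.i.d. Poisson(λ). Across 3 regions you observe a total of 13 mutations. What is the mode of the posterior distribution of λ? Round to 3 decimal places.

Σxᵢ = 13, n = 3.
Posterior ∝ λ^7e^(−4λ) · λ^13e^(−3λ) = λ^20e^(−7λ), i.e. Gamma(shape=21, rate=7).
The mode of a Gamma(a, b) with a ≥ 1 (shape–rate) is (a−1)/b = 20/7 ≈ 2.857.

λ̂_MAP = 2.857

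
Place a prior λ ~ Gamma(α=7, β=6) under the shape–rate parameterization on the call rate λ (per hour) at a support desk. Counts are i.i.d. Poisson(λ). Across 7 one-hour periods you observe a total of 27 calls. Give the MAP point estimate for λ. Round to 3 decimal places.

λ̂_MAP = 2.538

Σxᵢ = 27, n = 7.
Posterior ∝ λ^6e^(−6λ) · λ^27e^(−7λ) = λ^33e^(−13λ), i.e. Gamma(shape=34, rate=13).
The mode of a Gamma(a, b) with a ≥ 1 (shape–rate) is (a−1)/b = 33/13 ≈ 2.538.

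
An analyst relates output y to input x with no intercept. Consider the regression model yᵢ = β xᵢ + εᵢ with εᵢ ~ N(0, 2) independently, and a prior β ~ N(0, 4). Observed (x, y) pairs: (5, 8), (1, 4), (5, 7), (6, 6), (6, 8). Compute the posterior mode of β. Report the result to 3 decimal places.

β̂_MAP = 1.320

log p(β | y) = −Σ(yᵢ − βxᵢ)²/(2·2) − β²/(2·4) + const.
Setting the derivative to zero: Σxᵢ(yᵢ − βxᵢ)/2 − β/4 = 0, so β = Σxᵢyᵢ / (Σxᵢ² + σ²/τ²).
Σxᵢyᵢ = 5·8 + 1·4 + 5·7 + 6·6 + 6·8 = 163; Σxᵢ² = 123; σ²/τ² = 0.5.
β̂_MAP = 163 / (123 + 0.5) = 163/123.5 ≈ 1.320.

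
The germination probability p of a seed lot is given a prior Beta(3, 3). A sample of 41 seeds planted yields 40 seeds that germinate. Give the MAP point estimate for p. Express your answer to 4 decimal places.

p̂_MAP = 0.9333

Prior: Beta(3, 3).
Data: 40 successes in 41 trials. The binomial likelihood contributes p^40(1−p)^1, so the posterior is Beta(3+40, 3+1) = Beta(43, 4).
For Beta(a, b) with a, b > 1 the mode is (a−1)/(a+b−2) = 42/45 ≈ 0.9333.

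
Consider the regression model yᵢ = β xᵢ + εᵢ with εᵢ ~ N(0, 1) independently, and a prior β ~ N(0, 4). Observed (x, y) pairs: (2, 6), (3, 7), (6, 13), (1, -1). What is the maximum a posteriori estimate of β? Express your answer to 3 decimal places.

log p(β | y) = −Σ(yᵢ − βxᵢ)²/(2·1) − β²/(2·4) + const.
Setting the derivative to zero: Σxᵢ(yᵢ − βxᵢ)/1 − β/4 = 0, so β = Σxᵢyᵢ / (Σxᵢ² + σ²/τ²).
Σxᵢyᵢ = 2·6 + 3·7 + 6·13 + 1·(-1) = 110; Σxᵢ² = 50; σ²/τ² = 0.25.
β̂_MAP = 110 / (50 + 0.25) = 110/50.25 ≈ 2.189.

β̂_MAP = 2.189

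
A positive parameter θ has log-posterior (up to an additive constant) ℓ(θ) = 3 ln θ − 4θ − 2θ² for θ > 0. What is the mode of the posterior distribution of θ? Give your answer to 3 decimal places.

θ̂_MAP = 0.500

ℓ'(θ) = 3/θ − 4 − 4θ. Setting this to zero and multiplying by θ: 4θ² + 4θ − 3 = 0.
θ = (−4 + √(4² + 4·4·3)) / (2·4) = (−4 + √64) / 8 = (−4 + 8)/8 = 1/2.
ℓ''(θ) = −3/θ² − 4 < 0, confirming a maximum.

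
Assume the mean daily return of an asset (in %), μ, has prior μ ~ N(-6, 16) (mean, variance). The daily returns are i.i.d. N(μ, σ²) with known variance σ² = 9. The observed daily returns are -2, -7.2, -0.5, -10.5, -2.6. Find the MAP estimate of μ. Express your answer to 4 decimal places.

n = 5; x̄ = ((-2) + (-7.2) + (-0.5) + (-10.5) + (-2.6))/5 = -22.8/5 = -4.56.
For a Normal prior and Normal likelihood with known variance, the posterior is Normal; its mode equals its mean, the precision-weighted average.
Prior precision 1/σ₀² = 1/16 = 0.0625; data precision n/σ² = 5/9.
μ̂ = (0.0625·(-6) + (5/9)·(-4.56)) / (0.0625 + 5/9) = (-349/120)/(89/144) = -2094/445 ≈ -4.7056.

μ̂_MAP = -4.7056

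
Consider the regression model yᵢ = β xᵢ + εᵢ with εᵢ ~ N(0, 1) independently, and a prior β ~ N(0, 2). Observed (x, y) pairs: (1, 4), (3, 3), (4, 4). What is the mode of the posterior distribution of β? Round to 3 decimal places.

β̂_MAP = 1.094

log p(β | y) = −Σ(yᵢ − βxᵢ)²/(2·1) − β²/(2·2) + const.
Setting the derivative to zero: Σxᵢ(yᵢ − βxᵢ)/1 − β/2 = 0, so β = Σxᵢyᵢ / (Σxᵢ² + σ²/τ²).
Σxᵢyᵢ = 1·4 + 3·3 + 4·4 = 29; Σxᵢ² = 26; σ²/τ² = 0.5.
β̂_MAP = 29 / (26 + 0.5) = 29/26.5 ≈ 1.094.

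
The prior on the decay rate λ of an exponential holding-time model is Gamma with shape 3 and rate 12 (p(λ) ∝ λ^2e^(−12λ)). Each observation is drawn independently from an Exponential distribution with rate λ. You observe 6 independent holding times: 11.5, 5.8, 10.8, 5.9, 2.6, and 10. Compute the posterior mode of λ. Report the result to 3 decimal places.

λ̂_MAP = 0.137

The Exponential(rate=λ) likelihood is ∝ λ^n e^(−λΣtᵢ). Here n = 6 and Σtᵢ = 11.5 + 5.8 + 10.8 + 5.9 + 2.6 + 10 = 46.6.
Posterior ∝ λ^2e^(−12λ) · λ^6e^(−46.6λ) = λ^8e^(−58.6λ), i.e. Gamma(9, 58.6).
Mode = (a−1)/b = 8/58.6 ≈ 0.137.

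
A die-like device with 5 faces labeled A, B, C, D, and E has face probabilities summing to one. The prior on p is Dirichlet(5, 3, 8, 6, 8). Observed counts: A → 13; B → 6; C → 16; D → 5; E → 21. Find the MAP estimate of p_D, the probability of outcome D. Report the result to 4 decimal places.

MAP estimate of p_D = 0.1163

The posterior is Dirichlet(αᵢ + nᵢ) = Dirichlet(18, 9, 24, 11, 29).
For a Dirichlet(a₁,…,a_K) with all aᵢ > 1, the mode has j-th component (aⱼ − 1)/(Σaᵢ − K).
Here Σaᵢ = 91 and K = 5, so p_D = (11 − 1)/(91 − 5) = 10/86 ≈ 0.1163.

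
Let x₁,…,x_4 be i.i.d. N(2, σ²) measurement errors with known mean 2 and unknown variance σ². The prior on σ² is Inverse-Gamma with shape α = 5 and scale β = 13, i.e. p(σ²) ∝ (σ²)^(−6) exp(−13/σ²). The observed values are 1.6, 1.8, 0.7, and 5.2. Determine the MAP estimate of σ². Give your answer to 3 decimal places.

Sum of squared deviations about the known mean: SS = (1.6−2)² + (1.8−2)² + (0.7−2)² + (5.2−2)² = 12.13.
The Normal likelihood contributes (σ²)^(−n/2) exp(−SS/(2σ²)), so the posterior is Inverse-Gamma(α + n/2, β + SS/2) = Inverse-Gamma(7, 19.065).
The mode of Inverse-Gamma(a, b) is b/(a+1) = 19.065/8 ≈ 2.383.

σ̂²_MAP = 2.383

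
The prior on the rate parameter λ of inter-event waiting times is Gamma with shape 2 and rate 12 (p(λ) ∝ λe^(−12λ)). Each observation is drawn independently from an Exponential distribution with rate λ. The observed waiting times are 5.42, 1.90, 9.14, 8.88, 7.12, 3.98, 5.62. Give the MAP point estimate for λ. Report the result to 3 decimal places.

λ̂_MAP = 0.148

The Exponential(rate=λ) likelihood is ∝ λ^n e^(−λΣtᵢ). Here n = 7 and Σtᵢ = 5.42 + 1.90 + 9.14 + 8.88 + 7.12 + 3.98 + 5.62 = 42.06.
Posterior ∝ λe^(−12λ) · λ^7e^(−42.06λ) = λ^8e^(−54.06λ), i.e. Gamma(9, 54.06).
Mode = (a−1)/b = 8/54.06 ≈ 0.148.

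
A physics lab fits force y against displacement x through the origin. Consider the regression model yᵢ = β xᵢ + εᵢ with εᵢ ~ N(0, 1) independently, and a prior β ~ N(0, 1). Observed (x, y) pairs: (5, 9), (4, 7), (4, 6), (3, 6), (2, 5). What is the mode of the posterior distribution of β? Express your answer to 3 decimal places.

β̂_MAP = 1.761

log p(β | y) = −Σ(yᵢ − βxᵢ)²/(2·1) − β²/(2·1) + const.
Setting the derivative to zero: Σxᵢ(yᵢ − βxᵢ)/1 − β/1 = 0, so β = Σxᵢyᵢ / (Σxᵢ² + σ²/τ²).
Σxᵢyᵢ = 5·9 + 4·7 + 4·6 + 3·6 + 2·5 = 125; Σxᵢ² = 70; σ²/τ² = 1.
β̂_MAP = 125 / (70 + 1) = 125/71 ≈ 1.761.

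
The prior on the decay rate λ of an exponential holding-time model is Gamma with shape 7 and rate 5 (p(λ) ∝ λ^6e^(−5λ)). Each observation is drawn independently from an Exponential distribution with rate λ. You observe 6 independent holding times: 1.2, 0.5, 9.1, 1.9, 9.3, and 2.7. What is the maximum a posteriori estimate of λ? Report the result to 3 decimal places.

The Exponential(rate=λ) likelihood is ∝ λ^n e^(−λΣtᵢ). Here n = 6 and Σtᵢ = 1.2 + 0.5 + 9.1 + 1.9 + 9.3 + 2.7 = 24.7.
Posterior ∝ λ^6e^(−5λ) · λ^6e^(−24.7λ) = λ^12e^(−29.7λ), i.e. Gamma(13, 29.7).
Mode = (a−1)/b = 12/29.7 ≈ 0.404.

λ̂_MAP = 0.404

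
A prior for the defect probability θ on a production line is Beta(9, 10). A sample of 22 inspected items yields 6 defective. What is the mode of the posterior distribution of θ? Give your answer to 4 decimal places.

θ̂_MAP = 0.3590

Prior: Beta(9, 10).
Data: 6 successes in 22 trials. The binomial likelihood contributes θ^6(1−θ)^16, so the posterior is Beta(9+6, 10+16) = Beta(15, 26).
For Beta(a, b) with a, b > 1 the mode is (a−1)/(a+b−2) = 14/39 ≈ 0.3590.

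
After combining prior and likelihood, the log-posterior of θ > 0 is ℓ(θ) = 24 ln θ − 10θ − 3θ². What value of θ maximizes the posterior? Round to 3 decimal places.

θ̂_MAP = 1.333

ℓ'(θ) = 24/θ − 10 − 6θ. Setting this to zero and multiplying by θ: 6θ² + 10θ − 24 = 0.
θ = (−10 + √(10² + 4·6·24)) / (2·6) = (−10 + √676) / 12 = (−10 + 26)/12 = 4/3.
ℓ''(θ) = −24/θ² − 6 < 0, confirming a maximum.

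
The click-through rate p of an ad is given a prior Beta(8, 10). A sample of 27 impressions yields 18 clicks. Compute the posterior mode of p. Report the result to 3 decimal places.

p̂_MAP = 0.581

Prior: Beta(8, 10).
Data: 18 successes in 27 trials. The binomial likelihood contributes p^18(1−p)^9, so the posterior is Beta(8+18, 10+9) = Beta(26, 19).
For Beta(a, b) with a, b > 1 the mode is (a−1)/(a+b−2) = 25/43 ≈ 0.581.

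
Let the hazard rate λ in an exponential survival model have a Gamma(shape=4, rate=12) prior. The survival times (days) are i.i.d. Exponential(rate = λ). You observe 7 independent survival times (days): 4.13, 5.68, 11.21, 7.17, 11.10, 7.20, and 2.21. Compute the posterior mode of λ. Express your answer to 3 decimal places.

λ̂_MAP = 0.165

The Exponential(rate=λ) likelihood is ∝ λ^n e^(−λΣtᵢ). Here n = 7 and Σtᵢ = 4.13 + 5.68 + 11.21 + 7.17 + 11.10 + 7.20 + 2.21 = 48.70.
Posterior ∝ λ^3e^(−12λ) · λ^7e^(−48.70λ) = λ^10e^(−60.70λ), i.e. Gamma(11, 60.70).
Mode = (a−1)/b = 10/60.70 ≈ 0.165.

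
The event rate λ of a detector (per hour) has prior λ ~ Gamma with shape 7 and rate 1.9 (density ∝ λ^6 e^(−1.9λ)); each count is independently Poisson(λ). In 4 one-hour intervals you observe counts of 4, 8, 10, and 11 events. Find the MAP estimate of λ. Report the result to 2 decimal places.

λ̂_MAP = 6.61

Σxᵢ = 4+8+10+11 = 33, with n = 4.
Posterior ∝ λ^6e^(−1.9λ) · λ^33e^(−4λ) = λ^39e^(−5.9λ), i.e. Gamma(shape=40, rate=5.9).
The mode of a Gamma(a, b) with a ≥ 1 (shape–rate) is (a−1)/b = 39/5.9 ≈ 6.61.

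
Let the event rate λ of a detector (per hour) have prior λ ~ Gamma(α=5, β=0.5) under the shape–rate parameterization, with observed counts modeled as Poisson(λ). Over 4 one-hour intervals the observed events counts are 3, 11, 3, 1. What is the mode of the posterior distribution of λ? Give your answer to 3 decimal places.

Σxᵢ = 3+11+3+1 = 18, with n = 4.
Posterior ∝ λ^4e^(−0.5λ) · λ^18e^(−4λ) = λ^22e^(−4.5λ), i.e. Gamma(shape=23, rate=4.5).
The mode of a Gamma(a, b) with a ≥ 1 (shape–rate) is (a−1)/b = 22/4.5 ≈ 4.889.

λ̂_MAP = 4.889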